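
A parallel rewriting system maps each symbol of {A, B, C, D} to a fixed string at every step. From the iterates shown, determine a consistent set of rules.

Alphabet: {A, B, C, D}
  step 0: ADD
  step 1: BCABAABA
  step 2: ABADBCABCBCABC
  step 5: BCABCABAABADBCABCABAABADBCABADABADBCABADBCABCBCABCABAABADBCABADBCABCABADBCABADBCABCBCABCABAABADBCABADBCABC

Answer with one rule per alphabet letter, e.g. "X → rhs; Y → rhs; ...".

A->BC, B->A, C->BAD, D->ABA

  step 1 ⇒ step 2: BCABAABA ⇒ A·BAD·BC·A·BC·BC·A·BC
    A ↦ BC
    B ↦ A
    C ↦ BAD
  step 0 ⇒ step 1: ADD ⇒ BC·ABA·ABA
    D ↦ ABA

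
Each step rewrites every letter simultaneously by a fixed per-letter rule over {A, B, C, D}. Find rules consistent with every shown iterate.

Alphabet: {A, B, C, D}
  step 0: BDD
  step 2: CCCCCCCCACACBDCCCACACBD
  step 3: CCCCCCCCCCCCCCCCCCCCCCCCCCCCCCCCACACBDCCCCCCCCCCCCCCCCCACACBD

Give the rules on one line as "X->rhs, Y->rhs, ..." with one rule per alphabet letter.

  step 2 ⇒ step 3: CCCCCCCCACACBDCCCACACBD ⇒ CCC·CCC·CCC·CCC·CCC·CCC·CCC·CCC·C·CCC·C·CCC·ACA·CBD·CCC·CCC·CCC·C·CCC·C·CCC·ACA·CBD
    A ↦ C
    B ↦ ACA
    C ↦ CCC
    D ↦ CBD

A->C, B->ACA, C->CCC, D->CBD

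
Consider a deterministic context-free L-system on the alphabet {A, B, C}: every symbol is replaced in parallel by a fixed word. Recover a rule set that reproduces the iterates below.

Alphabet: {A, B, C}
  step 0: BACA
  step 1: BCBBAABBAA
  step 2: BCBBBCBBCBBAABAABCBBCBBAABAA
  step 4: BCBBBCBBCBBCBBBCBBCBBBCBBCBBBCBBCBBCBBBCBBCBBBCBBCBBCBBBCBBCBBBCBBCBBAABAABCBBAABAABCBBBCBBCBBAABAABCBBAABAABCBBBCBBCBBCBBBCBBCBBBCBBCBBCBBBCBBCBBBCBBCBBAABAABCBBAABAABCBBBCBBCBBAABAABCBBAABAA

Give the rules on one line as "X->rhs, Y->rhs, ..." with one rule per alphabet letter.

  step 1 ⇒ step 2: BCBBAABBAA ⇒ BCB·B·BCB·BCB·BAA·BAA·BCB·BCB·BAA·BAA
    A ↦ BAA
    B ↦ BCB
    C ↦ B

A->BAA, B->BCB, C->B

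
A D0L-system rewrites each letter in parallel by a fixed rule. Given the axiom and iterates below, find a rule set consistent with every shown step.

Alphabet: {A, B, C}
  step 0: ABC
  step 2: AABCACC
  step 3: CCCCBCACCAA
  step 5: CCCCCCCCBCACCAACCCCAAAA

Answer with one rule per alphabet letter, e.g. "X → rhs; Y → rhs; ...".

A->CC, B->BC, C->A

  step 2 ⇒ step 3: AABCACC ⇒ CC·CC·BC·A·CC·A·A
    A ↦ CC
    B ↦ BC
    C ↦ A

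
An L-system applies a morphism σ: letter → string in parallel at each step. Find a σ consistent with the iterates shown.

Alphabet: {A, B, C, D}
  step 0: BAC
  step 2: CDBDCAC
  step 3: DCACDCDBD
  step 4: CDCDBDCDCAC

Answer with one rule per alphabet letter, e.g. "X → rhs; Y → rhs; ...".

A->CDB, B->A, C->D, D->C

  step 3 ⇒ step 4: DCACDCDBD ⇒ C·D·CDB·D·C·D·C·A·C
    A ↦ CDB
    B ↦ A
    C ↦ D
    D ↦ C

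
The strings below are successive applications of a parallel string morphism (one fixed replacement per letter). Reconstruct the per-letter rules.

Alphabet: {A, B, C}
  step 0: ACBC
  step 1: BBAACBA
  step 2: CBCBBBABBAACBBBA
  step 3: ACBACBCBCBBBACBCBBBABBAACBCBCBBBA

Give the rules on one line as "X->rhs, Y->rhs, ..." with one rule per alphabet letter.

A->BBA, B->CB, C->A

  step 2 ⇒ step 3: CBCBBBABBAACBBBA ⇒ A·CB·A·CB·CB·CB·BBA·CB·CB·BBA·BBA·A·CB·CB·CB·BBA
    A ↦ BBA
    B ↦ CB
    C ↦ A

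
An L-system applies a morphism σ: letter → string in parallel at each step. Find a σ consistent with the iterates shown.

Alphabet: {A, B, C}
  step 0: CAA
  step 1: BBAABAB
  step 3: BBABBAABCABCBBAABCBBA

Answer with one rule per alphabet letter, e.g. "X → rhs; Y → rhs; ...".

  step 0 ⇒ step 1: CAA ⇒ BBA·AB·AB
    A ↦ AB
    C ↦ BBA
    B ↦ C  (constrained at step 1)

A->AB, B->C, C->BBA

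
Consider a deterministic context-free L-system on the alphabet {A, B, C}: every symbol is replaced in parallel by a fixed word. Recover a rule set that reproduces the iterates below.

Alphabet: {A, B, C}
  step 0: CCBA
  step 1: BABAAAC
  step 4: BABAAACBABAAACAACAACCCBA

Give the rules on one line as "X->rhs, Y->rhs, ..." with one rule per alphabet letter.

A->C, B->AA, C->BA

  step 0 ⇒ step 1: CCBA ⇒ BA·BA·AA·C
    A ↦ C
    B ↦ AA
    C ↦ BA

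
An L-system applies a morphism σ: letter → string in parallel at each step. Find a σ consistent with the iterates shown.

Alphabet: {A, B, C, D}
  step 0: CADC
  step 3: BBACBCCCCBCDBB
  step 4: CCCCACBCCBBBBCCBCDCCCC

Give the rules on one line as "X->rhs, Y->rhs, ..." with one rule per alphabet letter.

A->AC, B->CC, C->B, D->CD

  step 3 ⇒ step 4: BBACBCCCCBCDBB ⇒ CC·CC·AC·B·CC·B·B·B·B·CC·B·CD·CC·CC
    A ↦ AC
    B ↦ CC
    C ↦ B
    D ↦ CD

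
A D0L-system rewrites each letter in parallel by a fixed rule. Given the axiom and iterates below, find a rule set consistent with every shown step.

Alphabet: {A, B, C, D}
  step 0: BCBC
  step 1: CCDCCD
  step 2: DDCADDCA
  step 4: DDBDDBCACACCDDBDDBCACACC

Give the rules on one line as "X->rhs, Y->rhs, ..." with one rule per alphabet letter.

  step 1 ⇒ step 2: CCDCCD ⇒ D·D·CA·D·D·CA
    C ↦ D
    D ↦ CA
    A ↦ DB  (constrained at step 2)
  step 0 ⇒ step 1: BCBC ⇒ CC·D·CC·D
    B ↦ CC

A->DB, B->CC, C->D, D->CA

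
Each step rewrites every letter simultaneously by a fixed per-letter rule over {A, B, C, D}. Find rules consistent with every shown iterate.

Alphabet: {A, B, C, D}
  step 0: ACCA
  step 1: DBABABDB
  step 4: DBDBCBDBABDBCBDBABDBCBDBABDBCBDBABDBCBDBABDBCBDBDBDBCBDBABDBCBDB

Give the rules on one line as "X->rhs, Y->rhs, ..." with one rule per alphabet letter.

A->DB, B->DB, C->AB, D->CB

  step 0 ⇒ step 1: ACCA ⇒ DB·AB·AB·DB
    A ↦ DB
    C ↦ AB
    B ↦ DB  (constrained at step 1)
    D ↦ CB  (constrained at step 1)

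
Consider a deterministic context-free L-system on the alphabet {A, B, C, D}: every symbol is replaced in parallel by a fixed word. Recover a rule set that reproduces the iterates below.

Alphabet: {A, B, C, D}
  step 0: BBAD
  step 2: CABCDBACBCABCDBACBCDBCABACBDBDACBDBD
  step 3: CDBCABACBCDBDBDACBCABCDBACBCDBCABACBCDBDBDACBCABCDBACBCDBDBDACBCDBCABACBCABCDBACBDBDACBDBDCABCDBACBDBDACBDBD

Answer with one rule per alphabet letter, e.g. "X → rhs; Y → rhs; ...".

A->CAB, B->ACB, C->CDB, D->DBD

  step 2 ⇒ step 3: CABCDBACBCABCDBACBCDBCABACBDBDACBDBD ⇒ CDB·CAB·ACB·CDB·DBD·ACB·CAB·CDB·ACB·CDB·CAB·ACB·CDB·DBD·ACB·CAB·CDB·ACB·CDB·DBD·ACB·CDB·CAB·ACB·CAB·CDB·ACB·DBD·ACB·DBD·CAB·CDB·ACB·DBD·ACB·DBD
    A ↦ CAB
    B ↦ ACB
    C ↦ CDB
    D ↦ DBD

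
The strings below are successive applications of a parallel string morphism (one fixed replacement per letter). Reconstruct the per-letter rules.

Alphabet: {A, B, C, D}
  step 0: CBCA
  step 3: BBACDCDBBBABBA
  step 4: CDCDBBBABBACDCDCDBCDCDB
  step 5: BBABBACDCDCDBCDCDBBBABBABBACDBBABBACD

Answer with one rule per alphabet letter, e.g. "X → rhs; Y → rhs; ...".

  step 4 ⇒ step 5: CDCDBBBABBACDCDCDBCDCDB ⇒ B·BA·B·BA·CD·CD·CD·B·CD·CD·B·B·BA·B·BA·B·BA·CD·B·BA·B·BA·CD
    A ↦ B
    B ↦ CD
    C ↦ B
    D ↦ BA

A->B, B->CD, C->B, D->BA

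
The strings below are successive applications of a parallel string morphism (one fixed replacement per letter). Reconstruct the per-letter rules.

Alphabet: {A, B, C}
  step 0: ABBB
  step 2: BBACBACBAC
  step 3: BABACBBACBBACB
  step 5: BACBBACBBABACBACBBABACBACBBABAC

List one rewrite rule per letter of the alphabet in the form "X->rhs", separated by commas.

A->C, B->BA, C->B

  step 2 ⇒ step 3: BBACBACBAC ⇒ BA·BA·C·B·BA·C·B·BA·C·B
    A ↦ C
    B ↦ BA
    C ↦ B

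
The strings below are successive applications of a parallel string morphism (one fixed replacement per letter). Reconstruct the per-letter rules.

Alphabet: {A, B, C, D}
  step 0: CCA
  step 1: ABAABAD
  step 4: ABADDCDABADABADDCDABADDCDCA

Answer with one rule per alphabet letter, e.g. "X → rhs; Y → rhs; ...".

A->D, B->C, C->ABA, D->CA

  step 0 ⇒ step 1: CCA ⇒ ABA·ABA·D
    A ↦ D
    C ↦ ABA
    B ↦ C  (constrained at step 1)
    D ↦ CA  (constrained at step 1)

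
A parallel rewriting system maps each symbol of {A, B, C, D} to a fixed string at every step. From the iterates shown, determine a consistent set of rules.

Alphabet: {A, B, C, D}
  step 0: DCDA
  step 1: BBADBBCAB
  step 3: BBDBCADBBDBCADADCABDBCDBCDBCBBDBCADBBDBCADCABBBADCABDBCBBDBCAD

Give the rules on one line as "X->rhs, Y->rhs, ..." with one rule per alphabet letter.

A->CAB, B->DBC, C->AD, D->BB

  step 0 ⇒ step 1: DCDA ⇒ BB·AD·BB·CAB
    A ↦ CAB
    C ↦ AD
    D ↦ BB
    B ↦ DBC  (constrained at step 1)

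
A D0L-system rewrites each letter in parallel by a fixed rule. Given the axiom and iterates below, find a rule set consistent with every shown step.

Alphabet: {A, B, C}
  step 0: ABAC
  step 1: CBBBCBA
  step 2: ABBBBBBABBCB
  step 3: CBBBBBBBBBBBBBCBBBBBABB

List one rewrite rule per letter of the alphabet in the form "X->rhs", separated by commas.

A->CB, B->BB, C->A

  step 2 ⇒ step 3: ABBBBBBABBCB ⇒ CB·BB·BB·BB·BB·BB·BB·CB·BB·BB·A·BB
    A ↦ CB
    B ↦ BB
    C ↦ A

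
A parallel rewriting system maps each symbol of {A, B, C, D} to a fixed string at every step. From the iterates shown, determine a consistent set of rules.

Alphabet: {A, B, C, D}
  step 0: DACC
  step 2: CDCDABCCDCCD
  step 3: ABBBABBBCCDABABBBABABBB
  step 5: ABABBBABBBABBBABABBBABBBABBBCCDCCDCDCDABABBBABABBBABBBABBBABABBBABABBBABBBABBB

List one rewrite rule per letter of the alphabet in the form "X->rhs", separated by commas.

  step 2 ⇒ step 3: CDCDABCCDCCD ⇒ AB·BB·AB·BB·C·CD·AB·AB·BB·AB·AB·BB
    A ↦ C
    B ↦ CD
    C ↦ AB
    D ↦ BB

A->C, B->CD, C->AB, D->BB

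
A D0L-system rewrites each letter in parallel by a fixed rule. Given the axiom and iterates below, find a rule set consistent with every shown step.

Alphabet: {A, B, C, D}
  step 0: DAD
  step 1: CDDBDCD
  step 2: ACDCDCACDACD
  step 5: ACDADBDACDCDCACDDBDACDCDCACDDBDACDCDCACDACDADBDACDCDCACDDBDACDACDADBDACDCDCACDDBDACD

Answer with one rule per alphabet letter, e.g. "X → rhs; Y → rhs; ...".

  step 1 ⇒ step 2: CDDBDCD ⇒ A·CD·CD·CA·CD·A·CD
    B ↦ CA
    C ↦ A
    D ↦ CD
  step 0 ⇒ step 1: DAD ⇒ CD·DBD·CD
    A ↦ DBD

A->DBD, B->CA, C->A, D->CD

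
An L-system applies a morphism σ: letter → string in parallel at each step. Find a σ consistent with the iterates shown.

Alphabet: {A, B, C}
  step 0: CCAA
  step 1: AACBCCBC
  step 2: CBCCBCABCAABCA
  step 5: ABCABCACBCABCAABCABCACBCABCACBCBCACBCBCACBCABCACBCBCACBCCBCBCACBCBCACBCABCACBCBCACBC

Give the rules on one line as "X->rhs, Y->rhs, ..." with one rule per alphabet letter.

A->CBC, B->BC, C->A

  step 1 ⇒ step 2: AACBCCBC ⇒ CBC·CBC·A·BC·A·A·BC·A
    A ↦ CBC
    B ↦ BC
    C ↦ A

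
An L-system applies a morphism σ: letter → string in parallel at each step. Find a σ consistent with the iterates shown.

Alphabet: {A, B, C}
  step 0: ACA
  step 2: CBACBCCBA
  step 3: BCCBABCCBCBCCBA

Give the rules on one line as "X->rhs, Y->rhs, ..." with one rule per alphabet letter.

  step 2 ⇒ step 3: CBACBCCBA ⇒ BC·C·BA·BC·C·BC·BC·C·BA
    A ↦ BA
    B ↦ C
    C ↦ BC

A->BA, B->C, C->BC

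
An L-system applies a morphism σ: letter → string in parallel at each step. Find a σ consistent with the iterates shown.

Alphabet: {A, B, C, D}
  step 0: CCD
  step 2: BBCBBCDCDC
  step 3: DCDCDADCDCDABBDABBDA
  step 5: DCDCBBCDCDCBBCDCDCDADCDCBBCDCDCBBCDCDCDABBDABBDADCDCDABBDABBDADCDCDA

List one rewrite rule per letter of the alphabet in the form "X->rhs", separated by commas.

A->C, B->DC, C->DA, D->BB

  step 2 ⇒ step 3: BBCBBCDCDC ⇒ DC·DC·DA·DC·DC·DA·BB·DA·BB·DA
    B ↦ DC
    C ↦ DA
    D ↦ BB
    A ↦ C  (constrained at step 3)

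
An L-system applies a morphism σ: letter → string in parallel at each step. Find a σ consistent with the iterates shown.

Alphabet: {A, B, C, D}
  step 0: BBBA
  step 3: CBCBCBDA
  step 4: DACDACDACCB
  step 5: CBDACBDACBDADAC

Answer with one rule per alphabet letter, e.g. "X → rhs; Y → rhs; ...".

A->B, B->C, C->DA, D->C

  step 4 ⇒ step 5: DACDACDACCB ⇒ C·B·DA·C·B·DA·C·B·DA·DA·C
    A ↦ B
    B ↦ C
    C ↦ DA
    D ↦ C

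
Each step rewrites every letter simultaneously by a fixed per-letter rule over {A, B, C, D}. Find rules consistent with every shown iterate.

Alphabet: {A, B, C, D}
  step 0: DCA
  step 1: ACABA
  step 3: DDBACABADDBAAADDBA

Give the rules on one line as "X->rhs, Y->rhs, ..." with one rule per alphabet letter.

A->BA, B->DD, C->CA, D->A

  step 0 ⇒ step 1: DCA ⇒ A·CA·BA
    A ↦ BA
    C ↦ CA
    D ↦ A
    B ↦ DD  (constrained at step 1)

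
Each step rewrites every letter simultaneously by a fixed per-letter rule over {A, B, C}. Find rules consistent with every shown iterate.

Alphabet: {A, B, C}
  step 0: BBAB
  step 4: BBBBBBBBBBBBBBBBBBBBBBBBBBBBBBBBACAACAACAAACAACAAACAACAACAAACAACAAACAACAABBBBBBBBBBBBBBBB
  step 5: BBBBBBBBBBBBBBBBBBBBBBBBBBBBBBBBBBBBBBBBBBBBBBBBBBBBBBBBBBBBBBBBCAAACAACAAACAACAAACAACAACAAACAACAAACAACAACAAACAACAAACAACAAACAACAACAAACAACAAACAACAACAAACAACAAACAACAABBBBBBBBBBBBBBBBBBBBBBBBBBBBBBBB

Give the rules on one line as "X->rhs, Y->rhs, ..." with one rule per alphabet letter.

  step 4 ⇒ step 5: BBBBBBBBBBBBBBBBBBBBBBBBBBBBBBBBACAACAACAAACAACAAACAACAACAAACAACAAACAACAABBBBBBBBBBBBBBBB ⇒ BB·BB·BB·BB·BB·BB·BB·BB·BB·BB·BB·BB·BB·BB·BB·BB·BB·BB·BB·BB·BB·BB·BB·BB·BB·BB·BB·BB·BB·BB·BB·BB·CAA·A·CAA·CAA·A·CAA·CAA·A·CAA·CAA·CAA·A·CAA·CAA·A·CAA·CAA·CAA·A·CAA·CAA·A·CAA·CAA·A·CAA·CAA·CAA·A·CAA·CAA·A·CAA·CAA·CAA·A·CAA·CAA·A·CAA·CAA·BB·BB·BB·BB·BB·BB·BB·BB·BB·BB·BB·BB·BB·BB·BB·BB
    A ↦ CAA
    B ↦ BB
    C ↦ A

A->CAA, B->BB, C->A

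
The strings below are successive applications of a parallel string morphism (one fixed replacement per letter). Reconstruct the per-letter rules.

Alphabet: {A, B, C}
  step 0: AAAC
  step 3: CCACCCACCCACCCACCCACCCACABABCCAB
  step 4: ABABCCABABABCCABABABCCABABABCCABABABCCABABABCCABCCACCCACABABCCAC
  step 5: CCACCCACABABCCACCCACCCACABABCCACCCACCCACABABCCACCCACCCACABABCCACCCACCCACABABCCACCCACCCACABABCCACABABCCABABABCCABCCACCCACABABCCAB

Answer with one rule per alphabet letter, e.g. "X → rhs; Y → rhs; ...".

A->CC, B->AC, C->AB

  step 4 ⇒ step 5: ABABCCABABABCCABABABCCABABABCCABABABCCABABABCCABCCACCCACABABCCAC ⇒ CC·AC·CC·AC·AB·AB·CC·AC·CC·AC·CC·AC·AB·AB·CC·AC·CC·AC·CC·AC·AB·AB·CC·AC·CC·AC·CC·AC·AB·AB·CC·AC·CC·AC·CC·AC·AB·AB·CC·AC·CC·AC·CC·AC·AB·AB·CC·AC·AB·AB·CC·AB·AB·AB·CC·AB·CC·AC·CC·AC·AB·AB·CC·AB
    A ↦ CC
    B ↦ AC
    C ↦ AB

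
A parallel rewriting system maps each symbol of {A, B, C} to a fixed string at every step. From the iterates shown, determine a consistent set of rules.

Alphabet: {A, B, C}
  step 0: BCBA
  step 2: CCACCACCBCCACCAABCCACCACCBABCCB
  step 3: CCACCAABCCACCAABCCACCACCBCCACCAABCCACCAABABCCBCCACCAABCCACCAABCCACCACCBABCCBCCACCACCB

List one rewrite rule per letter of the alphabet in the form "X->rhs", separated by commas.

A->AB, B->CCB, C->CCA

  step 2 ⇒ step 3: CCACCACCBCCACCAABCCACCACCBABCCB ⇒ CCA·CCA·AB·CCA·CCA·AB·CCA·CCA·CCB·CCA·CCA·AB·CCA·CCA·AB·AB·CCB·CCA·CCA·AB·CCA·CCA·AB·CCA·CCA·CCB·AB·CCB·CCA·CCA·CCB
    A ↦ AB
    B ↦ CCB
    C ↦ CCA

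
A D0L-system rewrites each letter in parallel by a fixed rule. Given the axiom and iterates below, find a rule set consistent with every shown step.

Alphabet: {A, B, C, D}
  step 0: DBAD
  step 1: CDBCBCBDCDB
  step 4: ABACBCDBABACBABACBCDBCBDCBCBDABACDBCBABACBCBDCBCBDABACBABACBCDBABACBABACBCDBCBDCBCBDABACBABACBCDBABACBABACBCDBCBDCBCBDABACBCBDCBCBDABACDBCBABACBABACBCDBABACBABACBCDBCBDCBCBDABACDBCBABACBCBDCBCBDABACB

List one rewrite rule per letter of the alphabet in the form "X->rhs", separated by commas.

A->CBD, B->CB, C->ABA, D->CDB

  step 0 ⇒ step 1: DBAD ⇒ CDB·CB·CBD·CDB
    A ↦ CBD
    B ↦ CB
    D ↦ CDB
    C ↦ ABA  (constrained at step 1)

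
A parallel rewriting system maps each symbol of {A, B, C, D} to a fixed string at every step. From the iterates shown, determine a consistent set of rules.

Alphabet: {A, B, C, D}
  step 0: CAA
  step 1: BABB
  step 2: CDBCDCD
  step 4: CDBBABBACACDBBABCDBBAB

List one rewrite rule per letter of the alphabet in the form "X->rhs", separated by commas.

A->B, B->CD, C->BA, D->CA

  step 1 ⇒ step 2: BABB ⇒ CD·B·CD·CD
    A ↦ B
    B ↦ CD
  step 0 ⇒ step 1: CAA ⇒ BA·B·B
    C ↦ BA
    D ↦ CA  (constrained at step 2)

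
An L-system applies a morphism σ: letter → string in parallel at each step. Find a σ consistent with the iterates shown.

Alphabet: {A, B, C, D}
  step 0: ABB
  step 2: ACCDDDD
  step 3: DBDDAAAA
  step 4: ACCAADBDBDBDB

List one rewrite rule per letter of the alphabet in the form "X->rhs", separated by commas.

  step 3 ⇒ step 4: DBDDAAAA ⇒ A·CC·A·A·DB·DB·DB·DB
    A ↦ DB
    B ↦ CC
    D ↦ A
  step 2 ⇒ step 3: ACCDDDD ⇒ DB·D·D·A·A·A·A
    C ↦ D

A->DB, B->CC, C->D, D->A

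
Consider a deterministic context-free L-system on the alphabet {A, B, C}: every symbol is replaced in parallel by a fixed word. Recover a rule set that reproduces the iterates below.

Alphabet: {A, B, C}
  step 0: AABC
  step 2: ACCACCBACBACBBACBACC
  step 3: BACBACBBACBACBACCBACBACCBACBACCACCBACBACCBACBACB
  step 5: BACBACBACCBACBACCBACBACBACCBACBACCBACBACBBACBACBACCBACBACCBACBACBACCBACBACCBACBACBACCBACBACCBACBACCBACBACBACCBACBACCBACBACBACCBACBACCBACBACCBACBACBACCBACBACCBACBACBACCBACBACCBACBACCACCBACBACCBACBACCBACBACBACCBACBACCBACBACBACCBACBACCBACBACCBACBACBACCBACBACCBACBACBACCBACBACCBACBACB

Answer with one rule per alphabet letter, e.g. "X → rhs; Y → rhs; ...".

A->B, B->ACC, C->ACB

  step 2 ⇒ step 3: ACCACCBACBACBBACBACC ⇒ B·ACB·ACB·B·ACB·ACB·ACC·B·ACB·ACC·B·ACB·ACC·ACC·B·ACB·ACC·B·ACB·ACB
    A ↦ B
    B ↦ ACC
    C ↦ ACB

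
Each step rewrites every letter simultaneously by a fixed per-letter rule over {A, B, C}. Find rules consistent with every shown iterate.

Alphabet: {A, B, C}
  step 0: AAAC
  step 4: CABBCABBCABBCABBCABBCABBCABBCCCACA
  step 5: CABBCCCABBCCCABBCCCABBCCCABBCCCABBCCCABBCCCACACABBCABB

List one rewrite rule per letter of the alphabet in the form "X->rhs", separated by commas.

  step 4 ⇒ step 5: CABBCABBCABBCABBCABBCABBCABBCCCACA ⇒ CA·BB·C·C·CA·BB·C·C·CA·BB·C·C·CA·BB·C·C·CA·BB·C·C·CA·BB·C·C·CA·BB·C·C·CA·CA·CA·BB·CA·BB
    A ↦ BB
    B ↦ C
    C ↦ CA

A->BB, B->C, C->CA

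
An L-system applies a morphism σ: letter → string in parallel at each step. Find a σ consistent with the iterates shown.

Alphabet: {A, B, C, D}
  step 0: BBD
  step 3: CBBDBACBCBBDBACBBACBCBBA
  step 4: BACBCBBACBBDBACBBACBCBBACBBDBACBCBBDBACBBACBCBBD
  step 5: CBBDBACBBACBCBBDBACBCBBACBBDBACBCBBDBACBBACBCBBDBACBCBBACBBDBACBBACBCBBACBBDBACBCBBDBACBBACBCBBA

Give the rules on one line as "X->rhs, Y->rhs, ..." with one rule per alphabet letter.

A->BD, B->CB, C->BA, D->BA

  step 4 ⇒ step 5: BACBCBBACBBDBACBBACBCBBACBBDBACBCBBDBACBBACBCBBD ⇒ CB·BD·BA·CB·BA·CB·CB·BD·BA·CB·CB·BA·CB·BD·BA·CB·CB·BD·BA·CB·BA·CB·CB·BD·BA·CB·CB·BA·CB·BD·BA·CB·BA·CB·CB·BA·CB·BD·BA·CB·CB·BD·BA·CB·BA·CB·CB·BA
    A ↦ BD
    B ↦ CB
    C ↦ BA
    D ↦ BA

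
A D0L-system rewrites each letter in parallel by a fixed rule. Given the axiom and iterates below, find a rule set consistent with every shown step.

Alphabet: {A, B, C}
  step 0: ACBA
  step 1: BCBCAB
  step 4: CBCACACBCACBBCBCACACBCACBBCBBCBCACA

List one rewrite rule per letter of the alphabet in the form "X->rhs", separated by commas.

A->B, B->CA, C->CB

  step 0 ⇒ step 1: ACBA ⇒ B·CB·CA·B
    A ↦ B
    B ↦ CA
    C ↦ CB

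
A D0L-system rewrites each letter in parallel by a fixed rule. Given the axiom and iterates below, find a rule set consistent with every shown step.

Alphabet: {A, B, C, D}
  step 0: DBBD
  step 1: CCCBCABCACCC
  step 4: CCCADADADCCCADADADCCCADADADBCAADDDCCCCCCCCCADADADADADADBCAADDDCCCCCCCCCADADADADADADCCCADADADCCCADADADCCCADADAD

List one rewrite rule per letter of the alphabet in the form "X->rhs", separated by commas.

A->D, B->BCA, C->AD, D->CCC

  step 0 ⇒ step 1: DBBD ⇒ CCC·BCA·BCA·CCC
    B ↦ BCA
    D ↦ CCC
    A ↦ D  (constrained at step 1)
    C ↦ AD  (constrained at step 1)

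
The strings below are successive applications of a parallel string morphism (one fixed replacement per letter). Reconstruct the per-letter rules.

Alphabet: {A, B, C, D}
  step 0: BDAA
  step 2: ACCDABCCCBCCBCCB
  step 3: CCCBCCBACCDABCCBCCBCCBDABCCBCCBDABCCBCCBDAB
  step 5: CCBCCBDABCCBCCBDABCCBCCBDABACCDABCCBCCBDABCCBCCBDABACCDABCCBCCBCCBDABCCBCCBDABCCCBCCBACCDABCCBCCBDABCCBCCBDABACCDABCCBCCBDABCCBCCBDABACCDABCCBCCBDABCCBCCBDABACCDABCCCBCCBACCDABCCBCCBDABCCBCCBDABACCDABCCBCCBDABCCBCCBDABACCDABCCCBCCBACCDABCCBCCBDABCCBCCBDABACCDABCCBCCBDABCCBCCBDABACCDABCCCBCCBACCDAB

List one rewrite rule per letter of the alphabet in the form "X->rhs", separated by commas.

A->C, B->DAB, C->CCB, D->AC

  step 2 ⇒ step 3: ACCDABCCCBCCBCCB ⇒ C·CCB·CCB·AC·C·DAB·CCB·CCB·CCB·DAB·CCB·CCB·DAB·CCB·CCB·DAB
    A ↦ C
    B ↦ DAB
    C ↦ CCB
    D ↦ AC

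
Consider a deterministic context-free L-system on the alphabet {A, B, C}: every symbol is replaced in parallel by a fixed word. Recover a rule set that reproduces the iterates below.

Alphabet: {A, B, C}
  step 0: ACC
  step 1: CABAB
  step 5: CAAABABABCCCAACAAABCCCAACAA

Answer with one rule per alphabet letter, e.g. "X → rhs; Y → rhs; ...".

  step 0 ⇒ step 1: ACC ⇒ C·AB·AB
    A ↦ C
    C ↦ AB
    B ↦ AA  (constrained at step 1)

A->C, B->AA, C->AB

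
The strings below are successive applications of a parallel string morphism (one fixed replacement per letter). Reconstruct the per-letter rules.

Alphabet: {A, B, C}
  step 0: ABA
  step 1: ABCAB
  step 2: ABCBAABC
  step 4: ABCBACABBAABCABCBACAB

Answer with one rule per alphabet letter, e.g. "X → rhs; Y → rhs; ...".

A->AB, B->C, C->BA

  step 1 ⇒ step 2: ABCAB ⇒ AB·C·BA·AB·C
    A ↦ AB
    B ↦ C
    C ↦ BA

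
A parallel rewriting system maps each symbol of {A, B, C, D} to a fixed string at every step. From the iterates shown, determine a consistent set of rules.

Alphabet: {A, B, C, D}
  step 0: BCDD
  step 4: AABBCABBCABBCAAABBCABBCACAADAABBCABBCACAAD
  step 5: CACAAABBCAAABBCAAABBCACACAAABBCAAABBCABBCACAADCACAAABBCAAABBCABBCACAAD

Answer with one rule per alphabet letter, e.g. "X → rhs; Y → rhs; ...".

  step 4 ⇒ step 5: AABBCABBCABBCAAABBCABBCACAADAABBCABBCACAAD ⇒ CA·CA·A·A·BB·CA·A·A·BB·CA·A·A·BB·CA·CA·CA·A·A·BB·CA·A·A·BB·CA·BB·CA·CA·AD·CA·CA·A·A·BB·CA·A·A·BB·CA·BB·CA·CA·AD
    A ↦ CA
    B ↦ A
    C ↦ BB
    D ↦ AD

A->CA, B->A, C->BB, D->AD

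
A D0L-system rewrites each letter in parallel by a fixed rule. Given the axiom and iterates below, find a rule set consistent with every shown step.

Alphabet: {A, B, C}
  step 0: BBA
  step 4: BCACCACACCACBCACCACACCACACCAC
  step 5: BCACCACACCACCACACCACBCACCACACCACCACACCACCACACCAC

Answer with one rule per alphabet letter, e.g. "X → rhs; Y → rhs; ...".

  step 4 ⇒ step 5: BCACCACACCACBCACCACACCACACCAC ⇒ BC·AC·C·AC·AC·C·AC·C·AC·AC·C·AC·BC·AC·C·AC·AC·C·AC·C·AC·AC·C·AC·C·AC·AC·C·AC
    A ↦ C
    B ↦ BC
    C ↦ AC

A->C, B->BC, C->AC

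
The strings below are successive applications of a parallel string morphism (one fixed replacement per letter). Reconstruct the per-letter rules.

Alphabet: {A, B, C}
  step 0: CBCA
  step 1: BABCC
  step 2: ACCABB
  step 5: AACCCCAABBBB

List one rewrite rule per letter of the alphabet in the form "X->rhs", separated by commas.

  step 1 ⇒ step 2: BABCC ⇒ A·CC·A·B·B
    A ↦ CC
    B ↦ A
    C ↦ B

A->CC, B->A, C->B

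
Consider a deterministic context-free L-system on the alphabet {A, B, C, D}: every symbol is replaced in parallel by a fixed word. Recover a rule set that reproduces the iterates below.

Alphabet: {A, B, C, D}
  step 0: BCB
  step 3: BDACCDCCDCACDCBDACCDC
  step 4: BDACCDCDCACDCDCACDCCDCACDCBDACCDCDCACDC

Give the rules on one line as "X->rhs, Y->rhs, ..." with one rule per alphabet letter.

A->C, B->BD, C->DC, D->AC

  step 3 ⇒ step 4: BDACCDCCDCACDCBDACCDC ⇒ BD·AC·C·DC·DC·AC·DC·DC·AC·DC·C·DC·AC·DC·BD·AC·C·DC·DC·AC·DC
    A ↦ C
    B ↦ BD
    C ↦ DC
    D ↦ AC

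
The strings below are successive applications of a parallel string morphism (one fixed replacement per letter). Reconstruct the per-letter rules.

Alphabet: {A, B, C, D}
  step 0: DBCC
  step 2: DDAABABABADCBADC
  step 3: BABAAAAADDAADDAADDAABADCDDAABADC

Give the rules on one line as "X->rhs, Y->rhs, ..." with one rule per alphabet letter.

  step 2 ⇒ step 3: DDAABABABADCBADC ⇒ BA·BA·AA·AA·DD·AA·DD·AA·DD·AA·BA·DC·DD·AA·BA·DC
    A ↦ AA
    B ↦ DD
    C ↦ DC
    D ↦ BA

A->AA, B->DD, C->DC, D->BA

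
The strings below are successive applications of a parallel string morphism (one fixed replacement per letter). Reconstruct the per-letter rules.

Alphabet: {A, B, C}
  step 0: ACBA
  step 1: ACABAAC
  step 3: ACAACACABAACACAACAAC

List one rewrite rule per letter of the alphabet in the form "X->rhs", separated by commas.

A->AC, B->BA, C->A

  step 0 ⇒ step 1: ACBA ⇒ AC·A·BA·AC
    A ↦ AC
    B ↦ BA
    C ↦ A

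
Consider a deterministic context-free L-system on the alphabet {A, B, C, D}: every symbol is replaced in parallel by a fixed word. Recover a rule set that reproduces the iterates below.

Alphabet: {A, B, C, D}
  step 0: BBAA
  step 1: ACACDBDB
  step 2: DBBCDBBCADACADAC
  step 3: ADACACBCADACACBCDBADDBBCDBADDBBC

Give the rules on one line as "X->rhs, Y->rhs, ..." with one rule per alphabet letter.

  step 2 ⇒ step 3: DBBCDBBCADACADAC ⇒ AD·AC·AC·BC·AD·AC·AC·BC·DB·AD·DB·BC·DB·AD·DB·BC
    A ↦ DB
    B ↦ AC
    C ↦ BC
    D ↦ AD

A->DB, B->AC, C->BC, D->AD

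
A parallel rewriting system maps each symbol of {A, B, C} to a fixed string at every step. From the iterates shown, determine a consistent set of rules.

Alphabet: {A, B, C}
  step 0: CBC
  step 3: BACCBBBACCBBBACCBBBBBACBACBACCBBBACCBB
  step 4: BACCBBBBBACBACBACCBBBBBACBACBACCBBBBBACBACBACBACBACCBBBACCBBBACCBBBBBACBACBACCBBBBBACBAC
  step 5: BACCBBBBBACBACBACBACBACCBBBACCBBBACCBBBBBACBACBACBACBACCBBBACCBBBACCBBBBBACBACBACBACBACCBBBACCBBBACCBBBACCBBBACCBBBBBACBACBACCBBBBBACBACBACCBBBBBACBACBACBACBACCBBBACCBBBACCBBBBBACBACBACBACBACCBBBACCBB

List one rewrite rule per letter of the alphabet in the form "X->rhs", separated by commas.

A->C, B->BAC, C->BB

  step 4 ⇒ step 5: BACCBBBBBACBACBACCBBBBBACBACBACCBBBBBACBACBACBACBACCBBBACCBBBACCBBBBBACBACBACCBBBBBACBAC ⇒ BAC·C·BB·BB·BAC·BAC·BAC·BAC·BAC·C·BB·BAC·C·BB·BAC·C·BB·BB·BAC·BAC·BAC·BAC·BAC·C·BB·BAC·C·BB·BAC·C·BB·BB·BAC·BAC·BAC·BAC·BAC·C·BB·BAC·C·BB·BAC·C·BB·BAC·C·BB·BAC·C·BB·BB·BAC·BAC·BAC·C·BB·BB·BAC·BAC·BAC·C·BB·BB·BAC·BAC·BAC·BAC·BAC·C·BB·BAC·C·BB·BAC·C·BB·BB·BAC·BAC·BAC·BAC·BAC·C·BB·BAC·C·BB
    A ↦ C
    B ↦ BAC
    C ↦ BB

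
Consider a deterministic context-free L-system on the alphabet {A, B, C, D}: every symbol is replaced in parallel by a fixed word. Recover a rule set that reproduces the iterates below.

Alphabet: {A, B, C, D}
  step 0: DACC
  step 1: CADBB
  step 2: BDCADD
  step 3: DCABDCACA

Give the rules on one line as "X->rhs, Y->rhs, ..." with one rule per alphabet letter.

  step 2 ⇒ step 3: BDCADD ⇒ D·CA·B·D·CA·CA
    A ↦ D
    B ↦ D
    C ↦ B
    D ↦ CA

A->D, B->D, C->B, D->CA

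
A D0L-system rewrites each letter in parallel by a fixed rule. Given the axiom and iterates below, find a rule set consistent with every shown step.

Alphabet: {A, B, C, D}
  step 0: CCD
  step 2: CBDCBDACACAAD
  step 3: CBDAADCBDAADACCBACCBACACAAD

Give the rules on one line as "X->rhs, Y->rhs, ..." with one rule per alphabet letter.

A->AC, B->D, C->CB, D->AAD

  step 2 ⇒ step 3: CBDCBDACACAAD ⇒ CB·D·AAD·CB·D·AAD·AC·CB·AC·CB·AC·AC·AAD
    A ↦ AC
    B ↦ D
    C ↦ CB
    D ↦ AAD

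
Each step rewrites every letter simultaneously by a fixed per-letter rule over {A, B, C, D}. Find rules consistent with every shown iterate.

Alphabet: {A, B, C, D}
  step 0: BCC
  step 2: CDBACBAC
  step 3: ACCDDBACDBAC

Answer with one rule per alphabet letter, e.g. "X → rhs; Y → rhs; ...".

  step 2 ⇒ step 3: CDBACBAC ⇒ AC·CD·D·B·AC·D·B·AC
    A ↦ B
    B ↦ D
    C ↦ AC
    D ↦ CD

A->B, B->D, C->AC, D->CD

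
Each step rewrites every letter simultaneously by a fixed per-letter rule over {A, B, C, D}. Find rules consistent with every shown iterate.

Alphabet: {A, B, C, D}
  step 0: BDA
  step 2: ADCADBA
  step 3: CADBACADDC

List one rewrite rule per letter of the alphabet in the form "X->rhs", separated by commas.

A->C, B->D, C->BA, D->AD

  step 2 ⇒ step 3: ADCADBA ⇒ C·AD·BA·C·AD·D·C
    A ↦ C
    B ↦ D
    C ↦ BA
    D ↦ AD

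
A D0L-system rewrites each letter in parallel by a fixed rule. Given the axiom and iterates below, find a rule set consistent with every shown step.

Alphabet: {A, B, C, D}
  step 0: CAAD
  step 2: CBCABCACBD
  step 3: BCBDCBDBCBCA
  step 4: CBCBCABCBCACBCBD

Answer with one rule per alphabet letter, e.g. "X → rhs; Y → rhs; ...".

A->D, B->C, C->B, D->BCA

  step 3 ⇒ step 4: BCBDCBDBCBCA ⇒ C·B·C·BCA·B·C·BCA·C·B·C·B·D
    A ↦ D
    B ↦ C
    C ↦ B
    D ↦ BCA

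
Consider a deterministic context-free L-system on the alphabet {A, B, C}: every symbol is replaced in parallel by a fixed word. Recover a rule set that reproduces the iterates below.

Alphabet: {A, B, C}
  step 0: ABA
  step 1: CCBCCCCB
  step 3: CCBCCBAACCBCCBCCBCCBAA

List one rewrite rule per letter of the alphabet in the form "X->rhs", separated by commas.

A->CCB, B->CC, C->A

  step 0 ⇒ step 1: ABA ⇒ CCB·CC·CCB
    A ↦ CCB
    B ↦ CC
    C ↦ A  (constrained at step 1)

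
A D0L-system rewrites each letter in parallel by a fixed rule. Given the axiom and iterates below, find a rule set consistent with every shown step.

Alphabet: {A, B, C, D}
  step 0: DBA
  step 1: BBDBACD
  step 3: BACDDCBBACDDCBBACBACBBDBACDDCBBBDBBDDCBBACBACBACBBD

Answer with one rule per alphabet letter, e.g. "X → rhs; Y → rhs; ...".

A->D, B->BAC, C->DCB, D->BBD

  step 0 ⇒ step 1: DBA ⇒ BBD·BAC·D
    A ↦ D
    B ↦ BAC
    D ↦ BBD
    C ↦ DCB  (constrained at step 1)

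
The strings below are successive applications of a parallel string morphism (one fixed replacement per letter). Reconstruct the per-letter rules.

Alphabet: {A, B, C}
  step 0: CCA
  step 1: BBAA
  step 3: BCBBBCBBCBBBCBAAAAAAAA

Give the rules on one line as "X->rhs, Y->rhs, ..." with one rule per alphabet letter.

  step 0 ⇒ step 1: CCA ⇒ B·B·AA
    A ↦ AA
    C ↦ B
    B ↦ BCB  (constrained at step 1)

A->AA, B->BCB, C->B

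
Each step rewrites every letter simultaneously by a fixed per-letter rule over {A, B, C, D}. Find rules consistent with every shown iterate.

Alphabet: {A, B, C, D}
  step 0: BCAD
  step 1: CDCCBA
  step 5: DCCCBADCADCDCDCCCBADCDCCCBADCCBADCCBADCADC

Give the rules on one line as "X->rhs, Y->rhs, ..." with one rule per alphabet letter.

  step 0 ⇒ step 1: BCAD ⇒ C·DC·CB·A
    A ↦ CB
    B ↦ C
    C ↦ DC
    D ↦ A

A->CB, B->C, C->DC, D->A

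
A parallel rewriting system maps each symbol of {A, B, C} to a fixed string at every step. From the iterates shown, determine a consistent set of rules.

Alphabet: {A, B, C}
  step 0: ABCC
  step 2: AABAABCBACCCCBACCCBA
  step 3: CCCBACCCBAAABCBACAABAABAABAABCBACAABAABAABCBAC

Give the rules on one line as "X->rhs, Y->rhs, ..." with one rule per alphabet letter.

A->C, B->CBA, C->AAB

  step 2 ⇒ step 3: AABAABCBACCCCBACCCBA ⇒ C·C·CBA·C·C·CBA·AAB·CBA·C·AAB·AAB·AAB·AAB·CBA·C·AAB·AAB·AAB·CBA·C
    A ↦ C
    B ↦ CBA
    C ↦ AAB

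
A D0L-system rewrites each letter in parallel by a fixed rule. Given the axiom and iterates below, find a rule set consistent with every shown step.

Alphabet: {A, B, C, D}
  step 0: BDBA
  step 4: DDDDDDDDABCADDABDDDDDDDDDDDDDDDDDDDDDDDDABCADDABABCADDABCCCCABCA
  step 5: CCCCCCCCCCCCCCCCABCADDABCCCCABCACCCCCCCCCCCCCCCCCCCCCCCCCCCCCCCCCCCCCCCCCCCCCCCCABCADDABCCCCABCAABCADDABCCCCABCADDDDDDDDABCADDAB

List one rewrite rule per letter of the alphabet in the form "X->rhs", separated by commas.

  step 4 ⇒ step 5: DDDDDDDDABCADDABDDDDDDDDDDDDDDDDDDDDDDDDABCADDABABCADDABCCCCABCA ⇒ CC·CC·CC·CC·CC·CC·CC·CC·AB·CA·DD·AB·CC·CC·AB·CA·CC·CC·CC·CC·CC·CC·CC·CC·CC·CC·CC·CC·CC·CC·CC·CC·CC·CC·CC·CC·CC·CC·CC·CC·AB·CA·DD·AB·CC·CC·AB·CA·AB·CA·DD·AB·CC·CC·AB·CA·DD·DD·DD·DD·AB·CA·DD·AB
    A ↦ AB
    B ↦ CA
    C ↦ DD
    D ↦ CC

A->AB, B->CA, C->DD, D->CC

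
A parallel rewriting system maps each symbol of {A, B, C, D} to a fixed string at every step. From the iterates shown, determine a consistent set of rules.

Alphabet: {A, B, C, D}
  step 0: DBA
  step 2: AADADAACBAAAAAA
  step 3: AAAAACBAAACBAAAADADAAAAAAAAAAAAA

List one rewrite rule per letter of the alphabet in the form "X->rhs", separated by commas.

  step 2 ⇒ step 3: AADADAACBAAAAAA ⇒ AA·AA·ACB·AA·ACB·AA·AA·DA·DA·AA·AA·AA·AA·AA·AA
    A ↦ AA
    B ↦ DA
    C ↦ DA
    D ↦ ACB

A->AA, B->DA, C->DA, D->ACB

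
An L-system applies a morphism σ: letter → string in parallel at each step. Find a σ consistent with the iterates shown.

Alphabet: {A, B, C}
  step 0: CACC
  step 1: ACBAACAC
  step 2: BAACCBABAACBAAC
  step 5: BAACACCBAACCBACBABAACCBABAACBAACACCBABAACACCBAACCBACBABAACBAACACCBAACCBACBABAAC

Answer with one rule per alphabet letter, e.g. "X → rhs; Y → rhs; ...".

  step 1 ⇒ step 2: ACBAACAC ⇒ BA·AC·C·BA·BA·AC·BA·AC
    A ↦ BA
    B ↦ C
    C ↦ AC

A->BA, B->C, C->AC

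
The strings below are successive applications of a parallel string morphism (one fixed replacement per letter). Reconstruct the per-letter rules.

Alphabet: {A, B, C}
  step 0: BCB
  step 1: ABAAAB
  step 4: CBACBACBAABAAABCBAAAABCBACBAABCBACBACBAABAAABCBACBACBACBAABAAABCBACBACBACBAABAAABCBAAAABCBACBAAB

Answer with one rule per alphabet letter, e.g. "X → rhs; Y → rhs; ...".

A->CBA, B->AB, C->AA

  step 0 ⇒ step 1: BCB ⇒ AB·AA·AB
    B ↦ AB
    C ↦ AA
    A ↦ CBA  (constrained at step 1)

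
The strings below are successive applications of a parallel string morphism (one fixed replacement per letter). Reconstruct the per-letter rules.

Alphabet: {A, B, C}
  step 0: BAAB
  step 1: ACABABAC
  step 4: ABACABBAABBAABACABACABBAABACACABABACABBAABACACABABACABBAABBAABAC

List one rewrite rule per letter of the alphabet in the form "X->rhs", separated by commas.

A->AB, B->AC, C->BA

  step 0 ⇒ step 1: BAAB ⇒ AC·AB·AB·AC
    A ↦ AB
    B ↦ AC
    C ↦ BA  (constrained at step 1)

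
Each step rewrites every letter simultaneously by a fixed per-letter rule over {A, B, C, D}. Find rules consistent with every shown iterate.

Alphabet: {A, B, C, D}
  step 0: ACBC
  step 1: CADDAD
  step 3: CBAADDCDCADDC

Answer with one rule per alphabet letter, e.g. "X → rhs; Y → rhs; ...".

A->C, B->D, C->AD, D->BA

  step 0 ⇒ step 1: ACBC ⇒ C·AD·D·AD
    A ↦ C
    B ↦ D
    C ↦ AD
    D ↦ BA  (constrained at step 1)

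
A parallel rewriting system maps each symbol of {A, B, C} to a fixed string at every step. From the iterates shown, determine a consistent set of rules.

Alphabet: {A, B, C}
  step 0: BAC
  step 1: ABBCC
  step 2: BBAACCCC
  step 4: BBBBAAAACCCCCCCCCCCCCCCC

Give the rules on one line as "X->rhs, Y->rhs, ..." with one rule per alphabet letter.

A->BB, B->A, C->CC

  step 1 ⇒ step 2: ABBCC ⇒ BB·A·A·CC·CC
    A ↦ BB
    B ↦ A
    C ↦ CC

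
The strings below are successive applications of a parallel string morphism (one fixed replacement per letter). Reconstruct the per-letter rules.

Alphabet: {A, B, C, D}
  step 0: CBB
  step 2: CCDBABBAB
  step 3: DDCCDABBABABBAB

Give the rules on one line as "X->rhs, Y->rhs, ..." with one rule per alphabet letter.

A->B, B->AB, C->D, D->CCD

  step 2 ⇒ step 3: CCDBABBAB ⇒ D·D·CCD·AB·B·AB·AB·B·AB
    A ↦ B
    B ↦ AB
    C ↦ D
    D ↦ CCD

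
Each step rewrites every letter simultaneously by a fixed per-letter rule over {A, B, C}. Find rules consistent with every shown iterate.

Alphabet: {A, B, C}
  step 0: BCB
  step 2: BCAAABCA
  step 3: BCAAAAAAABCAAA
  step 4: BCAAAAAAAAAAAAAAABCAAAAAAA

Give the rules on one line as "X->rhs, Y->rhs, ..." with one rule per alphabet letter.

  step 3 ⇒ step 4: BCAAAAAAABCAAA ⇒ BC·A·AA·AA·AA·AA·AA·AA·AA·BC·A·AA·AA·AA
    A ↦ AA
    B ↦ BC
    C ↦ A

A->AA, B->BC, C->A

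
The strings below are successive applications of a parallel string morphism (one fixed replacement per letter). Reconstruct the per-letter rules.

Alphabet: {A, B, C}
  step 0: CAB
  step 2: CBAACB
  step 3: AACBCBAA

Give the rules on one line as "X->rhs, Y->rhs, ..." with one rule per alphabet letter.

  step 2 ⇒ step 3: CBAACB ⇒ A·A·CB·CB·A·A
    A ↦ CB
    B ↦ A
    C ↦ A

A->CB, B->A, C->A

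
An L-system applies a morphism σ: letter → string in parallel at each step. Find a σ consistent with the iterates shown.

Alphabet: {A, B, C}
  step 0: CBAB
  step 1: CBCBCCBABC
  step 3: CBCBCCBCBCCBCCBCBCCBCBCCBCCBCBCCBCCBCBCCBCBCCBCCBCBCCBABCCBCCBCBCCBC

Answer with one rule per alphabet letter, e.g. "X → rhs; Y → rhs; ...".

A->CBA, B->BC, C->CBC

  step 0 ⇒ step 1: CBAB ⇒ CBC·BC·CBA·BC
    A ↦ CBA
    B ↦ BC
    C ↦ CBC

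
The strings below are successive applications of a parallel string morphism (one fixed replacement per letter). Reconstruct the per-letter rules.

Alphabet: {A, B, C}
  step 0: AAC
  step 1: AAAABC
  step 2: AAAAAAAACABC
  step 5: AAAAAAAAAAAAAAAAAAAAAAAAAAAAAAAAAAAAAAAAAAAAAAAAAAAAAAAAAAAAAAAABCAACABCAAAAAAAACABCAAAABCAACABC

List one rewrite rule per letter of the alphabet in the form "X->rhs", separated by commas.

  step 1 ⇒ step 2: AAAABC ⇒ AA·AA·AA·AA·CA·BC
    A ↦ AA
    B ↦ CA
    C ↦ BC

A->AA, B->CA, C->BC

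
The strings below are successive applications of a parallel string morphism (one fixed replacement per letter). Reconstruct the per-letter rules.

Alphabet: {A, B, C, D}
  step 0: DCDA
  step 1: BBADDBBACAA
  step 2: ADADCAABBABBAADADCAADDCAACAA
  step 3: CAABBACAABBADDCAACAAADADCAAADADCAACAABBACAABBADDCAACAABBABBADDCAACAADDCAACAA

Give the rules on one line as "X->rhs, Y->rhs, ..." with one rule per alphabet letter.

A->CAA, B->AD, C->DD, D->BBA

  step 2 ⇒ step 3: ADADCAABBABBAADADCAADDCAACAA ⇒ CAA·BBA·CAA·BBA·DD·CAA·CAA·AD·AD·CAA·AD·AD·CAA·CAA·BBA·CAA·BBA·DD·CAA·CAA·BBA·BBA·DD·CAA·CAA·DD·CAA·CAA
    A ↦ CAA
    B ↦ AD
    C ↦ DD
    D ↦ BBA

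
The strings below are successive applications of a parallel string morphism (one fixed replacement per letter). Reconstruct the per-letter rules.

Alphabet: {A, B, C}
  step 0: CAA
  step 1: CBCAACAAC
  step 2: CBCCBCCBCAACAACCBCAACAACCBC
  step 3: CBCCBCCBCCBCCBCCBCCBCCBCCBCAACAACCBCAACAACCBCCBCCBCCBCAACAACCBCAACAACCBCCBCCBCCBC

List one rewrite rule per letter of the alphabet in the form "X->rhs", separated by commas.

A->AAC, B->CBC, C->CBC

  step 2 ⇒ step 3: CBCCBCCBCAACAACCBCAACAACCBC ⇒ CBC·CBC·CBC·CBC·CBC·CBC·CBC·CBC·CBC·AAC·AAC·CBC·AAC·AAC·CBC·CBC·CBC·CBC·AAC·AAC·CBC·AAC·AAC·CBC·CBC·CBC·CBC
    A ↦ AAC
    B ↦ CBC
    C ↦ CBC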